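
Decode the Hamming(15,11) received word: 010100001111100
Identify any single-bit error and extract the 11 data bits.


Syndrome = 15: error at position 15

Data: 00001111101 (corrected bit 15)


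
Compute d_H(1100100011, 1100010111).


XOR: 0000110100
Count of 1s: 3

3


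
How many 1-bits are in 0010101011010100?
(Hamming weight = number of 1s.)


Counting 1s in 0010101011010100

7


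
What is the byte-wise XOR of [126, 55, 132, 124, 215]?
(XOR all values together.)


XOR chain: 126 ^ 55 ^ 132 ^ 124 ^ 215 = 102

102


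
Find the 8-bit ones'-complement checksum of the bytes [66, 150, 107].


Sum = 323 mod 256 = 67
Complement = 188

188


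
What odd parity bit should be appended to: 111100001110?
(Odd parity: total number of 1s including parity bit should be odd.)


Number of 1s in data: 7
Parity bit: 0

0


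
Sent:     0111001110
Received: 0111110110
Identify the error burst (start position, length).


XOR: 0000111000

Burst at position 4, length 3


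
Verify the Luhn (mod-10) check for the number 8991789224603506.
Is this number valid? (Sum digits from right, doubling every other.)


Luhn sum = 78
78 mod 10 = 8

Invalid (Luhn sum mod 10 = 8)


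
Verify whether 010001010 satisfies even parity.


Number of 1s: 3

No, parity error (3 ones)


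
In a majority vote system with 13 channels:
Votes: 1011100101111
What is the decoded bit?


Ones: 9 out of 13
Threshold: 7

1 (9/13 voted 1)


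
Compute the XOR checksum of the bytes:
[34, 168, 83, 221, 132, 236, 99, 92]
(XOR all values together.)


XOR chain: 34 ^ 168 ^ 83 ^ 221 ^ 132 ^ 236 ^ 99 ^ 92 = 83

83


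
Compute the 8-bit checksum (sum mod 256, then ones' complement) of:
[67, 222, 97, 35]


Sum = 421 mod 256 = 165
Complement = 90

90


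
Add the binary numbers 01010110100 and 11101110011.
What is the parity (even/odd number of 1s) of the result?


01010110100 = 692
11101110011 = 1907
Sum = 2599 = 101000100111
1s count = 6

even parity (6 ones in 101000100111)


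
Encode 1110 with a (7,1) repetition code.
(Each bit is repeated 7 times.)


Each bit -> 7 copies

1111111111111111111110000000


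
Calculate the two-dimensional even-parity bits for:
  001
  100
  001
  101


Row parities: 1110
Column parities: 001

Row P: 1110, Col P: 001, Corner: 1


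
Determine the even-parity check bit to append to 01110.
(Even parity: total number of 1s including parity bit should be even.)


Number of 1s in data: 3
Parity bit: 1

1


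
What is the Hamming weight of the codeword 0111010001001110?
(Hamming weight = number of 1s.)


Counting 1s in 0111010001001110

8


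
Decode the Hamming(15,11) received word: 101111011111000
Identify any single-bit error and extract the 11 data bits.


Syndrome = 9: error at position 9

Data: 11100111000 (corrected bit 9)


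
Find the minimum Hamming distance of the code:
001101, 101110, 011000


Comparing all pairs, minimum distance: 3
Can detect 2 errors, correct 1 errors

3


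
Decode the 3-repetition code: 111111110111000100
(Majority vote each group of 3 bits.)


Groups: 111, 111, 110, 111, 000, 100
Majority votes: 111100

111100


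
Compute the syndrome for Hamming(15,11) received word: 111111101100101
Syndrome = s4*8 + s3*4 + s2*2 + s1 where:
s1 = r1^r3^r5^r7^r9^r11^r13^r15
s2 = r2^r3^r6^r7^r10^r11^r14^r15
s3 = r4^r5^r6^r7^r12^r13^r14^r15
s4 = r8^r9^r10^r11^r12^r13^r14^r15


s1=1, s2=0, s3=0, s4=0

Syndrome = 1 (error at position 1)


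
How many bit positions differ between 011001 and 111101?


XOR: 100100
Count of 1s: 2

2


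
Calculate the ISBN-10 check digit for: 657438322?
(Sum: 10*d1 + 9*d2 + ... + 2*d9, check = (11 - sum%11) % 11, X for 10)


Weighted sum: 269
269 mod 11 = 5

Check digit: 6


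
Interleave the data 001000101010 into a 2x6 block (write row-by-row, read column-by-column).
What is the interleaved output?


Matrix:
  001000
  101010
Read columns: 010011000100

010011000100


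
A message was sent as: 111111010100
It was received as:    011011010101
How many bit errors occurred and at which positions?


XOR: 100100000001

3 error(s) at position(s): 0, 3, 11


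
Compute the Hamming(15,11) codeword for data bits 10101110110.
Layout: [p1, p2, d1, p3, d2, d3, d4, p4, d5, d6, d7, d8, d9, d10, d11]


Parity bits: p1=0, p2=1, p3=1, p4=1

011101011110110


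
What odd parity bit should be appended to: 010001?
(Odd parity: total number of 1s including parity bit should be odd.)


Number of 1s in data: 2
Parity bit: 1

1


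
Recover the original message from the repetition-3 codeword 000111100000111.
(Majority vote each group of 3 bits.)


Groups: 000, 111, 100, 000, 111
Majority votes: 01001

01001


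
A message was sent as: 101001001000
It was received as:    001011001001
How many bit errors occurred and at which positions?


XOR: 100010000001

3 error(s) at position(s): 0, 4, 11


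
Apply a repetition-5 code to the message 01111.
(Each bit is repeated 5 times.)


Each bit -> 5 copies

0000011111111111111111111


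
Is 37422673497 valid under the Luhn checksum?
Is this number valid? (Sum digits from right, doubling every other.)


Luhn sum = 54
54 mod 10 = 4

Invalid (Luhn sum mod 10 = 4)


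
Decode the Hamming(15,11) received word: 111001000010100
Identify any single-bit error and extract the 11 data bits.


Syndrome = 0: no error detected

Data: 10100010100 (no errors)


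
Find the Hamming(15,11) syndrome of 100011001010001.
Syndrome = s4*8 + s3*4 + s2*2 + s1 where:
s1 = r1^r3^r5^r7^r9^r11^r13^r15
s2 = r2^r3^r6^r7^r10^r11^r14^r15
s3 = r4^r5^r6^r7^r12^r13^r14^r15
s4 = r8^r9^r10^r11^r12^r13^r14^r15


s1=1, s2=1, s3=1, s4=1

Syndrome = 15 (error at position 15)


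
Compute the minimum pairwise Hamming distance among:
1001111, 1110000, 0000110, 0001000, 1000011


Comparing all pairs, minimum distance: 2
Can detect 1 errors, correct 0 errors

2


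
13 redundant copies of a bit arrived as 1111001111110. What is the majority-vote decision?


Ones: 10 out of 13
Threshold: 7

1 (10/13 voted 1)


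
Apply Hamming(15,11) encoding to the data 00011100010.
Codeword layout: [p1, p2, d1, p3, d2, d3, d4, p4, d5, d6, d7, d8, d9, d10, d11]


Parity bits: p1=0, p2=1, p3=0, p4=1

010000111100010


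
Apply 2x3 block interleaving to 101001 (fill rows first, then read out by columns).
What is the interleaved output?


Matrix:
  101
  001
Read columns: 100011

100011


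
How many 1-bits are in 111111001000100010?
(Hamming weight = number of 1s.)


Counting 1s in 111111001000100010

9


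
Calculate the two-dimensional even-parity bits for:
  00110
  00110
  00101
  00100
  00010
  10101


Row parities: 000111
Column parities: 10110

Row P: 000111, Col P: 10110, Corner: 1


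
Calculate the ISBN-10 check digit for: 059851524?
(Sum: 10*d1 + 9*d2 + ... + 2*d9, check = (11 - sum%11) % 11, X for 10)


Weighted sum: 242
242 mod 11 = 0

Check digit: 0


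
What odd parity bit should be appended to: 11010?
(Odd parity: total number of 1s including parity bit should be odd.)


Number of 1s in data: 3
Parity bit: 0

0


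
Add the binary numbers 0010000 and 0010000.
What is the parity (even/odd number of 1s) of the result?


0010000 = 16
0010000 = 16
Sum = 32 = 100000
1s count = 1

odd parity (1 ones in 100000)


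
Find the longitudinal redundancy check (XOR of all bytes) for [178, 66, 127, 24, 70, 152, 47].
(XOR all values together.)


XOR chain: 178 ^ 66 ^ 127 ^ 24 ^ 70 ^ 152 ^ 47 = 102

102


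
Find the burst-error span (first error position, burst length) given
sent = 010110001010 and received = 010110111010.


XOR: 000000110000

Burst at position 6, length 2


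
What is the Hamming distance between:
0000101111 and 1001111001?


XOR: 1001010110
Count of 1s: 5

5


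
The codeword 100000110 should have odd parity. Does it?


Number of 1s: 3

Yes, parity is correct (3 ones)


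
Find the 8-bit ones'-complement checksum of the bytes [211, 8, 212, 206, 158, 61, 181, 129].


Sum = 1166 mod 256 = 142
Complement = 113

113


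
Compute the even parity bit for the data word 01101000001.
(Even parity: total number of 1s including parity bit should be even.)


Number of 1s in data: 4
Parity bit: 0

0


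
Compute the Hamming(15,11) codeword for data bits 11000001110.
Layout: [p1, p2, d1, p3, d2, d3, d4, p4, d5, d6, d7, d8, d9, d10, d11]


Parity bits: p1=1, p2=0, p3=0, p4=1

101010010001110


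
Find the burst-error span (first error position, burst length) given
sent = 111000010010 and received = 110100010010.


XOR: 001100000000

Burst at position 2, length 2


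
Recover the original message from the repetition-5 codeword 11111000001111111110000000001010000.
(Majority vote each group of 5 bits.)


Groups: 11111, 00000, 11111, 11110, 00000, 00010, 10000
Majority votes: 1011000

1011000


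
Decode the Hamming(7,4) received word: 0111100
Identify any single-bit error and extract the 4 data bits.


Syndrome = 0: no error detected

Data: 1100 (no errors)


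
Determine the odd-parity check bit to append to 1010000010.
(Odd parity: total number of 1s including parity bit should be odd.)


Number of 1s in data: 3
Parity bit: 0

0


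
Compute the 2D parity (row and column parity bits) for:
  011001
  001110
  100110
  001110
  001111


Row parities: 11110
Column parities: 110000

Row P: 11110, Col P: 110000, Corner: 0


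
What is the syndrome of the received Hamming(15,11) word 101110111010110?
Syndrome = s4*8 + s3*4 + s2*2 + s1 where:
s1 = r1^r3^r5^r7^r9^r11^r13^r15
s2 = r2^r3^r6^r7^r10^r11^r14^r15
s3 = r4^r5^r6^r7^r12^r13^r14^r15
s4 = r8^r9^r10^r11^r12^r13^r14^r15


s1=1, s2=0, s3=1, s4=1

Syndrome = 13 (error at position 13)


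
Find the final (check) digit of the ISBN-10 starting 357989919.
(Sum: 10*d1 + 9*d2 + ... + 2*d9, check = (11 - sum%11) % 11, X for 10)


Weighted sum: 344
344 mod 11 = 3

Check digit: 8


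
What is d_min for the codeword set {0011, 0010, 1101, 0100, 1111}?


Comparing all pairs, minimum distance: 1
Can detect 0 errors, correct 0 errors

1


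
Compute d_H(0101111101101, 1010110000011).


XOR: 1111001101110
Count of 1s: 9

9


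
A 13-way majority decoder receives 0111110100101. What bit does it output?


Ones: 8 out of 13
Threshold: 7

1 (8/13 voted 1)


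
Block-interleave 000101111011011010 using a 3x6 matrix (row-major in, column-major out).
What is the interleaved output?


Matrix:
  000101
  111011
  011010
Read columns: 010011011100011110

010011011100011110


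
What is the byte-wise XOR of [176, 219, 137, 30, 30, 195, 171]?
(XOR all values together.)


XOR chain: 176 ^ 219 ^ 137 ^ 30 ^ 30 ^ 195 ^ 171 = 138

138


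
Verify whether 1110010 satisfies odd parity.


Number of 1s: 4

No, parity error (4 ones)


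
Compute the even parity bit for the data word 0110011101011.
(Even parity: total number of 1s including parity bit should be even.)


Number of 1s in data: 8
Parity bit: 0

0


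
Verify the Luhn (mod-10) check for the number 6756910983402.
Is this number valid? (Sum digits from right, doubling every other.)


Luhn sum = 59
59 mod 10 = 9

Invalid (Luhn sum mod 10 = 9)


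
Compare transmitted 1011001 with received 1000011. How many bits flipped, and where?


XOR: 0011010

3 error(s) at position(s): 2, 3, 5


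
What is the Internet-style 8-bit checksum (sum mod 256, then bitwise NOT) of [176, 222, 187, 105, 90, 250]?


Sum = 1030 mod 256 = 6
Complement = 249

249


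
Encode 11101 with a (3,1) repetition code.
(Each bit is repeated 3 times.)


Each bit -> 3 copies

111111111000111


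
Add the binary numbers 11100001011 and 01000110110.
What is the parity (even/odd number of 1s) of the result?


11100001011 = 1803
01000110110 = 566
Sum = 2369 = 100101000001
1s count = 4

even parity (4 ones in 100101000001)


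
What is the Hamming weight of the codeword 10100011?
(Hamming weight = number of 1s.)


Counting 1s in 10100011

4


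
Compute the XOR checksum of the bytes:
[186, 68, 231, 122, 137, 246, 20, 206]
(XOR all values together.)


XOR chain: 186 ^ 68 ^ 231 ^ 122 ^ 137 ^ 246 ^ 20 ^ 206 = 198

198


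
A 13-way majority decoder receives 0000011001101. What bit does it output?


Ones: 5 out of 13
Threshold: 7

0 (5/13 voted 1)


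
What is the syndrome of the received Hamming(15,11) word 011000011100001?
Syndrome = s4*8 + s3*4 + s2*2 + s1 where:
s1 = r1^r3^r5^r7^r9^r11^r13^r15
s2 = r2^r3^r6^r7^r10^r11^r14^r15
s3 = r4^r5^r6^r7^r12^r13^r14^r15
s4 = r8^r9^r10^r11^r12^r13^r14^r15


s1=1, s2=0, s3=1, s4=0

Syndrome = 5 (error at position 5)


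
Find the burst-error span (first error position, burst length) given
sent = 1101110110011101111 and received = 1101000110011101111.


XOR: 0000110000000000000

Burst at position 4, length 2


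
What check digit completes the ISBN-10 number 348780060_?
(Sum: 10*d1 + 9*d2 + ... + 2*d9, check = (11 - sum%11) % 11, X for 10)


Weighted sum: 245
245 mod 11 = 3

Check digit: 8


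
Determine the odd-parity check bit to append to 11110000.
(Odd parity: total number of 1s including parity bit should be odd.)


Number of 1s in data: 4
Parity bit: 1

1


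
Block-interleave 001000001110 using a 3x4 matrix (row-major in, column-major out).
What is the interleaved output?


Matrix:
  0010
  0000
  1110
Read columns: 001001101000

001001101000


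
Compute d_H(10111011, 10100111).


XOR: 00011100
Count of 1s: 3

3


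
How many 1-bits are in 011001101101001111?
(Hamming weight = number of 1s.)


Counting 1s in 011001101101001111

11


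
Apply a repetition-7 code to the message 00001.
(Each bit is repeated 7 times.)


Each bit -> 7 copies

00000000000000000000000000001111111


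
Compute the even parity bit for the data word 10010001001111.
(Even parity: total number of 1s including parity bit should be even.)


Number of 1s in data: 7
Parity bit: 1

1


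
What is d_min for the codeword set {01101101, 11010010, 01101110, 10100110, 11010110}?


Comparing all pairs, minimum distance: 1
Can detect 0 errors, correct 0 errors

1


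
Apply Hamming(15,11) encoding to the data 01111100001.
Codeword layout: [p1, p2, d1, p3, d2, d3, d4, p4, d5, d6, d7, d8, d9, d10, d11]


Parity bits: p1=0, p2=0, p3=0, p4=1

000011111100001


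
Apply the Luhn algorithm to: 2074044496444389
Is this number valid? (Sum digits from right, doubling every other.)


Luhn sum = 83
83 mod 10 = 3

Invalid (Luhn sum mod 10 = 3)


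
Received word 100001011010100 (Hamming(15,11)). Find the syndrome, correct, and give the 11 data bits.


Syndrome = 0: no error detected

Data: 00101010100 (no errors)


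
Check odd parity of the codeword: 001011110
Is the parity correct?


Number of 1s: 5

Yes, parity is correct (5 ones)


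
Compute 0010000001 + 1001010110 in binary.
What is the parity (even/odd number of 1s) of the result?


0010000001 = 129
1001010110 = 598
Sum = 727 = 1011010111
1s count = 7

odd parity (7 ones in 1011010111)


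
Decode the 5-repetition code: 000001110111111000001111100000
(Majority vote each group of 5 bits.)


Groups: 00000, 11101, 11111, 00000, 11111, 00000
Majority votes: 011010

011010


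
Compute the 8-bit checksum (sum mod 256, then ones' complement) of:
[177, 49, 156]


Sum = 382 mod 256 = 126
Complement = 129

129


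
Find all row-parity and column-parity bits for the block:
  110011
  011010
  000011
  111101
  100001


Row parities: 01010
Column parities: 110110

Row P: 01010, Col P: 110110, Corner: 0


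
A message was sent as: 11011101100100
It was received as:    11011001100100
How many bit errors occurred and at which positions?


XOR: 00000100000000

1 error(s) at position(s): 5


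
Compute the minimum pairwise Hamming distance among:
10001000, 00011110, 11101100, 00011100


Comparing all pairs, minimum distance: 1
Can detect 0 errors, correct 0 errors

1


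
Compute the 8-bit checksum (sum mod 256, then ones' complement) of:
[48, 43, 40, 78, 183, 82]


Sum = 474 mod 256 = 218
Complement = 37

37


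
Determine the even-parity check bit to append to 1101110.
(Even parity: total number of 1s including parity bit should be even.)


Number of 1s in data: 5
Parity bit: 1

1


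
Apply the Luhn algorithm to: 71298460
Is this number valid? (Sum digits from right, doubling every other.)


Luhn sum = 33
33 mod 10 = 3

Invalid (Luhn sum mod 10 = 3)


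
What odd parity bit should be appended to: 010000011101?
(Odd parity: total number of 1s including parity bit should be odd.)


Number of 1s in data: 5
Parity bit: 0

0


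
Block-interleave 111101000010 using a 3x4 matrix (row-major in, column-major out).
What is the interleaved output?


Matrix:
  1111
  0100
  0010
Read columns: 100110101100

100110101100


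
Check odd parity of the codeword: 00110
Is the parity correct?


Number of 1s: 2

No, parity error (2 ones)


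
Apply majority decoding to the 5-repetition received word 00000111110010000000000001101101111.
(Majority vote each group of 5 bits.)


Groups: 00000, 11111, 00100, 00000, 00000, 11011, 01111
Majority votes: 0100011

0100011


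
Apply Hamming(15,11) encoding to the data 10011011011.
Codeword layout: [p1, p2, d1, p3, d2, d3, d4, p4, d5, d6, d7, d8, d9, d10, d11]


Parity bits: p1=1, p2=1, p3=0, p4=1

111000111011011


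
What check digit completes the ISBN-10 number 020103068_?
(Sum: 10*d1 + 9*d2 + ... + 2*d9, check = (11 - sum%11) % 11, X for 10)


Weighted sum: 74
74 mod 11 = 8

Check digit: 3


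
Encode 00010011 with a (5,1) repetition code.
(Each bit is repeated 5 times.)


Each bit -> 5 copies

0000000000000001111100000000001111111111


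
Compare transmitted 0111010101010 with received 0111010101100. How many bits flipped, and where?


XOR: 0000000000110

2 error(s) at position(s): 10, 11


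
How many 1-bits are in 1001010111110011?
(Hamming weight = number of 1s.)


Counting 1s in 1001010111110011

10


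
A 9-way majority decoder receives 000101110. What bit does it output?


Ones: 4 out of 9
Threshold: 5

0 (4/9 voted 1)


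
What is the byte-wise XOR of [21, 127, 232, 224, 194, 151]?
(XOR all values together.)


XOR chain: 21 ^ 127 ^ 232 ^ 224 ^ 194 ^ 151 = 55

55


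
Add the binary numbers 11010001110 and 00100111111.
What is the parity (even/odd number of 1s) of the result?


11010001110 = 1678
00100111111 = 319
Sum = 1997 = 11111001101
1s count = 8

even parity (8 ones in 11111001101)


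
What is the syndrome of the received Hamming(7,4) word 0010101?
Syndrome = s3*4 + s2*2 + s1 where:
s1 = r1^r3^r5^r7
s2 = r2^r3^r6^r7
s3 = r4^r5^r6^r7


s1=1, s2=0, s3=0

Syndrome = 1 (error at position 1)


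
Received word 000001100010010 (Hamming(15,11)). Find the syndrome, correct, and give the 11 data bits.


Syndrome = 4: error at position 4

Data: 00110010010 (corrected bit 4)


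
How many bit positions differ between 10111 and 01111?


XOR: 11000
Count of 1s: 2

2


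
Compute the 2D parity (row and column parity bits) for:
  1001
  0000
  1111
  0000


Row parities: 0000
Column parities: 0110

Row P: 0000, Col P: 0110, Corner: 0


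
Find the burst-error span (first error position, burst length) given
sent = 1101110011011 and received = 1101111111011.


XOR: 0000001100000

Burst at position 6, length 2


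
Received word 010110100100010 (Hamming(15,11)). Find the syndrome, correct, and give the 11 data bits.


Syndrome = 0: no error detected

Data: 01010100010 (no errors)


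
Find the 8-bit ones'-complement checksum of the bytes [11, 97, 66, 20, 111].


Sum = 305 mod 256 = 49
Complement = 206

206


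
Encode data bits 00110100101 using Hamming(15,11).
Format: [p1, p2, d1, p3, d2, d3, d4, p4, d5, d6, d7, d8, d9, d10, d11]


Parity bits: p1=1, p2=0, p3=0, p4=1

100001110100101


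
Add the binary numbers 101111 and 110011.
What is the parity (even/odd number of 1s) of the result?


101111 = 47
110011 = 51
Sum = 98 = 1100010
1s count = 3

odd parity (3 ones in 1100010)


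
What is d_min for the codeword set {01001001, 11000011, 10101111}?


Comparing all pairs, minimum distance: 3
Can detect 2 errors, correct 1 errors

3


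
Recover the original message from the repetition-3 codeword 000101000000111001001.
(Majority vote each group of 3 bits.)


Groups: 000, 101, 000, 000, 111, 001, 001
Majority votes: 0100100

0100100


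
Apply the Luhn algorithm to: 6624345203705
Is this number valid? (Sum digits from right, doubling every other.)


Luhn sum = 57
57 mod 10 = 7

Invalid (Luhn sum mod 10 = 7)


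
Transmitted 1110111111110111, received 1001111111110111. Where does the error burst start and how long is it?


XOR: 0111000000000000

Burst at position 1, length 3


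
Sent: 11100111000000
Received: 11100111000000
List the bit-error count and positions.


XOR: 00000000000000

0 errors (received matches sent)


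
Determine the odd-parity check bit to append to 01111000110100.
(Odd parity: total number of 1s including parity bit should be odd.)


Number of 1s in data: 7
Parity bit: 0

0


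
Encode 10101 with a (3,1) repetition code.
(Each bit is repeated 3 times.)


Each bit -> 3 copies

111000111000111


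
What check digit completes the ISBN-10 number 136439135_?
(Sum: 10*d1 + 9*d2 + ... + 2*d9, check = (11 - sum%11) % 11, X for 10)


Weighted sum: 199
199 mod 11 = 1

Check digit: X


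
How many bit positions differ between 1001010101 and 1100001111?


XOR: 0101011010
Count of 1s: 5

5


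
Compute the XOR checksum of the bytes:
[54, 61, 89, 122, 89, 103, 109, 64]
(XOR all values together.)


XOR chain: 54 ^ 61 ^ 89 ^ 122 ^ 89 ^ 103 ^ 109 ^ 64 = 59

59


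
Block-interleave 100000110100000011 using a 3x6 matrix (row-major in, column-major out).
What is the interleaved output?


Matrix:
  100000
  110100
  000011
Read columns: 110010000010001001

110010000010001001


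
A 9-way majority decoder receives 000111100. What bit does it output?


Ones: 4 out of 9
Threshold: 5

0 (4/9 voted 1)


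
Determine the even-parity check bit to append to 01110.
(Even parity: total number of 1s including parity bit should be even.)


Number of 1s in data: 3
Parity bit: 1

1


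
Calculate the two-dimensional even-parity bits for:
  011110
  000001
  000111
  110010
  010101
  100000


Row parities: 011111
Column parities: 011111

Row P: 011111, Col P: 011111, Corner: 1


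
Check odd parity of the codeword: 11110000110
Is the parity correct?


Number of 1s: 6

No, parity error (6 ones)


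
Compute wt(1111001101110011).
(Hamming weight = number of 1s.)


Counting 1s in 1111001101110011

11


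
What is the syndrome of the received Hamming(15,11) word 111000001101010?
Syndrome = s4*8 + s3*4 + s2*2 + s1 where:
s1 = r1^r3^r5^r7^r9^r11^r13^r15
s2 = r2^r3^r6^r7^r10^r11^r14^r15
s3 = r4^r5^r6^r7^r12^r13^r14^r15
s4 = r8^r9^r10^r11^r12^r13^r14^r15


s1=1, s2=0, s3=0, s4=0

Syndrome = 1 (error at position 1)


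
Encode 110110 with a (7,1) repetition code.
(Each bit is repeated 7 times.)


Each bit -> 7 copies

111111111111110000000111111111111110000000


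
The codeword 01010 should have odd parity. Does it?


Number of 1s: 2

No, parity error (2 ones)


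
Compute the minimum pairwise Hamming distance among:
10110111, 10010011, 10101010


Comparing all pairs, minimum distance: 2
Can detect 1 errors, correct 0 errors

2


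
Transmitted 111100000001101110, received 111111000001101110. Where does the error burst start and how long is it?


XOR: 000011000000000000

Burst at position 4, length 2


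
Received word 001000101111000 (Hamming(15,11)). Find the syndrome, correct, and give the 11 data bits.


Syndrome = 0: no error detected

Data: 10011111000 (no errors)


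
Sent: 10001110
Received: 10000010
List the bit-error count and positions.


XOR: 00001100

2 error(s) at position(s): 4, 5


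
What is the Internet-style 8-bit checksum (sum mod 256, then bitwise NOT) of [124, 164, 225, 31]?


Sum = 544 mod 256 = 32
Complement = 223

223


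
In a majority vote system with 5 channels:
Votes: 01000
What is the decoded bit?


Ones: 1 out of 5
Threshold: 3

0 (1/5 voted 1)


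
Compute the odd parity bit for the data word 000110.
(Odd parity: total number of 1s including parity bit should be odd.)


Number of 1s in data: 2
Parity bit: 1

1


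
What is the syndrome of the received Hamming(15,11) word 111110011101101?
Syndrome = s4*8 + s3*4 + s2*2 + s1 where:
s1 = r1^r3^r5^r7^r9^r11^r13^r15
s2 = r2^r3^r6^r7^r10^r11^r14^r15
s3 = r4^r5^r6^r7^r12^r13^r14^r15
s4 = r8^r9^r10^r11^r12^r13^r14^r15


s1=0, s2=0, s3=1, s4=0

Syndrome = 4 (error at position 4)


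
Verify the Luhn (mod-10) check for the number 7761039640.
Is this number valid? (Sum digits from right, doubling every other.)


Luhn sum = 42
42 mod 10 = 2

Invalid (Luhn sum mod 10 = 2)


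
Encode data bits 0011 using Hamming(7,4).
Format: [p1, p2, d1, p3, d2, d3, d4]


Parity bits: p1=1, p2=0, p3=0

1000011


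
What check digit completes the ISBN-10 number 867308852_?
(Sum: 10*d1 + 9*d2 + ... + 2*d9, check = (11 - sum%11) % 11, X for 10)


Weighted sum: 302
302 mod 11 = 5

Check digit: 6


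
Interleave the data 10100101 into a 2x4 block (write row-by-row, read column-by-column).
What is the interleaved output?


Matrix:
  1010
  0101
Read columns: 10011001

10011001


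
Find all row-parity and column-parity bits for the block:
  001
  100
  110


Row parities: 110
Column parities: 011

Row P: 110, Col P: 011, Corner: 0


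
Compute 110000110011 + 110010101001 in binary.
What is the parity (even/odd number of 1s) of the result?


110000110011 = 3123
110010101001 = 3241
Sum = 6364 = 1100011011100
1s count = 7

odd parity (7 ones in 1100011011100)


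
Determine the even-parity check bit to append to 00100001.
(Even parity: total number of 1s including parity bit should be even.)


Number of 1s in data: 2
Parity bit: 0

0


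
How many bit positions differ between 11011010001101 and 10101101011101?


XOR: 01110111010000
Count of 1s: 7

7


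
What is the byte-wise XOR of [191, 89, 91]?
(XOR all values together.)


XOR chain: 191 ^ 89 ^ 91 = 189

189


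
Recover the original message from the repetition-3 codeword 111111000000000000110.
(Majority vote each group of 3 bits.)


Groups: 111, 111, 000, 000, 000, 000, 110
Majority votes: 1100001

1100001


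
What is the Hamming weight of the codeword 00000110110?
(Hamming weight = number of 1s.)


Counting 1s in 00000110110

4


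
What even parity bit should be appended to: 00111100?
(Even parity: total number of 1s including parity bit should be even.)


Number of 1s in data: 4
Parity bit: 0

0


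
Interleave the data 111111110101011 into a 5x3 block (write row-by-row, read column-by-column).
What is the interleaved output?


Matrix:
  111
  111
  110
  101
  011
Read columns: 111101110111011

111101110111011


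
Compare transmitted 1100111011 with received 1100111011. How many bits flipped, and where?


XOR: 0000000000

0 errors (received matches sent)


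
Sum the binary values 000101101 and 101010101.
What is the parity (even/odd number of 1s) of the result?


000101101 = 45
101010101 = 341
Sum = 386 = 110000010
1s count = 3

odd parity (3 ones in 110000010)


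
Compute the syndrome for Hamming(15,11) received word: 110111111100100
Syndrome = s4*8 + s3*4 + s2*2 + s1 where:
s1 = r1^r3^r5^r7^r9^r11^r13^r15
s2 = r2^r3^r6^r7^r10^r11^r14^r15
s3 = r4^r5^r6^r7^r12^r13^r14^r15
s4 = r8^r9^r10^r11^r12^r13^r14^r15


s1=1, s2=0, s3=1, s4=0

Syndrome = 5 (error at position 5)


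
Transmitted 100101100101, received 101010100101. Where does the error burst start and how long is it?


XOR: 001111000000

Burst at position 2, length 4


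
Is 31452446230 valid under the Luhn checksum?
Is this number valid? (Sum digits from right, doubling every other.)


Luhn sum = 35
35 mod 10 = 5

Invalid (Luhn sum mod 10 = 5)


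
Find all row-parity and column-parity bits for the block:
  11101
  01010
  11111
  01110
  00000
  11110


Row parities: 001100
Column parities: 11000

Row P: 001100, Col P: 11000, Corner: 0


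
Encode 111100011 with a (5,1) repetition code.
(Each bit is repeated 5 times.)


Each bit -> 5 copies

111111111111111111110000000000000001111111111


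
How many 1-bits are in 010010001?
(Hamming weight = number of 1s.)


Counting 1s in 010010001

3


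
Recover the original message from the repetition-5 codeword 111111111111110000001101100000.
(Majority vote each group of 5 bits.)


Groups: 11111, 11111, 11110, 00000, 11011, 00000
Majority votes: 111010

111010


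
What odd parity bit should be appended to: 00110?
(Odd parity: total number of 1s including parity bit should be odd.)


Number of 1s in data: 2
Parity bit: 1

1


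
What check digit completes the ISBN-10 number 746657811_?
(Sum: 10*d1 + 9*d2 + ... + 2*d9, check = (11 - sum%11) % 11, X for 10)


Weighted sum: 298
298 mod 11 = 1

Check digit: X


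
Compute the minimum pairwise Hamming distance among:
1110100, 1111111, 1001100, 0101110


Comparing all pairs, minimum distance: 3
Can detect 2 errors, correct 1 errors

3


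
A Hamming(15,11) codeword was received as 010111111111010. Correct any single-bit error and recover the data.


Syndrome = 0: no error detected

Data: 01111111010 (no errors)


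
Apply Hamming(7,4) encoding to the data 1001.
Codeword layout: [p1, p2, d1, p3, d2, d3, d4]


Parity bits: p1=0, p2=0, p3=1

0011001


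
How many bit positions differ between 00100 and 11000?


XOR: 11100
Count of 1s: 3

3


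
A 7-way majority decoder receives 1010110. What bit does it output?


Ones: 4 out of 7
Threshold: 4

1 (4/7 voted 1)


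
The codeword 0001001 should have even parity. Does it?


Number of 1s: 2

Yes, parity is correct (2 ones)


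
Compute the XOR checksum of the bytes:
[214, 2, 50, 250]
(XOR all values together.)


XOR chain: 214 ^ 2 ^ 50 ^ 250 = 28

28


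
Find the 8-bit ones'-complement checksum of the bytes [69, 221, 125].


Sum = 415 mod 256 = 159
Complement = 96

96


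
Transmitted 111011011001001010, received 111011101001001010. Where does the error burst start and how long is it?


XOR: 000000110000000000

Burst at position 6, length 2


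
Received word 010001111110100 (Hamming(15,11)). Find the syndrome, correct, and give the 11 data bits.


Syndrome = 14: error at position 14

Data: 00111110110 (corrected bit 14)


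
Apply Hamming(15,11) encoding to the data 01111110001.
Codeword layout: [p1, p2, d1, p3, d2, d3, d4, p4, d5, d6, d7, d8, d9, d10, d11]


Parity bits: p1=1, p2=1, p3=0, p4=0

110011101110001


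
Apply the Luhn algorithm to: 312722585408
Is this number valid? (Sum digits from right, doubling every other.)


Luhn sum = 46
46 mod 10 = 6

Invalid (Luhn sum mod 10 = 6)


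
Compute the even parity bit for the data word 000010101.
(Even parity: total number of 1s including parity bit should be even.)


Number of 1s in data: 3
Parity bit: 1

1


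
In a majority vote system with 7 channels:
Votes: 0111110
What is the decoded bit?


Ones: 5 out of 7
Threshold: 4

1 (5/7 voted 1)


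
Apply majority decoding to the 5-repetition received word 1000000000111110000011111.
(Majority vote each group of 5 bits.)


Groups: 10000, 00000, 11111, 00000, 11111
Majority votes: 00101

00101


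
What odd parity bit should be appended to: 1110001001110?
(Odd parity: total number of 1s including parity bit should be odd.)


Number of 1s in data: 7
Parity bit: 0

0


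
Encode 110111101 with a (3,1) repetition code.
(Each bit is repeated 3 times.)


Each bit -> 3 copies

111111000111111111111000111


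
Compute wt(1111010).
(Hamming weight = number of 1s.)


Counting 1s in 1111010

5


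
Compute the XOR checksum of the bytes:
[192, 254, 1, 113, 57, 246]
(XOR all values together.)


XOR chain: 192 ^ 254 ^ 1 ^ 113 ^ 57 ^ 246 = 129

129


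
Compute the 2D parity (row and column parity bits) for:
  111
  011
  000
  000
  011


Row parities: 10000
Column parities: 111

Row P: 10000, Col P: 111, Corner: 1


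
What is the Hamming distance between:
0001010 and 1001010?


XOR: 1000000
Count of 1s: 1

1


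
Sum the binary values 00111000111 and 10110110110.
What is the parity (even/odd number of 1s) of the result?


00111000111 = 455
10110110110 = 1462
Sum = 1917 = 11101111101
1s count = 9

odd parity (9 ones in 11101111101)


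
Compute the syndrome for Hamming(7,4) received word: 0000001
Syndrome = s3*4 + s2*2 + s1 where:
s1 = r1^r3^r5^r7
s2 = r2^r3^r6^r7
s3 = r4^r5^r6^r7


s1=1, s2=1, s3=1

Syndrome = 7 (error at position 7)


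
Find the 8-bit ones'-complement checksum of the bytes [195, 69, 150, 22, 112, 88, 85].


Sum = 721 mod 256 = 209
Complement = 46

46


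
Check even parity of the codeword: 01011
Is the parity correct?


Number of 1s: 3

No, parity error (3 ones)


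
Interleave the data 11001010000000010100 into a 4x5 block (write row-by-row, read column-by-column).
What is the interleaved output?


Matrix:
  11001
  01000
  00000
  10100
Read columns: 10011100000100001000

10011100000100001000


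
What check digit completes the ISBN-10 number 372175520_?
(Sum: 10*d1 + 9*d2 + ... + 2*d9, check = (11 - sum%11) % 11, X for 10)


Weighted sum: 209
209 mod 11 = 0

Check digit: 0


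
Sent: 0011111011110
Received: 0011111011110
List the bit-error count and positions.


XOR: 0000000000000

0 errors (received matches sent)


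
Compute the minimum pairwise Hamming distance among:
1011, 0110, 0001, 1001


Comparing all pairs, minimum distance: 1
Can detect 0 errors, correct 0 errors

1


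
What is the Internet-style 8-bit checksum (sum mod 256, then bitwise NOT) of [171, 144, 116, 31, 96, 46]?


Sum = 604 mod 256 = 92
Complement = 163

163


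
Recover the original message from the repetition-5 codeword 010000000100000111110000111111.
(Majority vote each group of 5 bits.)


Groups: 01000, 00001, 00000, 11111, 00001, 11111
Majority votes: 000101

000101


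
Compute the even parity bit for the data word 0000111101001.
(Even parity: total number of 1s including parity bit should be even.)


Number of 1s in data: 6
Parity bit: 0

0


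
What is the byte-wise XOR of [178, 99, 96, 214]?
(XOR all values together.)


XOR chain: 178 ^ 99 ^ 96 ^ 214 = 103

103


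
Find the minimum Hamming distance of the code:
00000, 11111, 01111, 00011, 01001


Comparing all pairs, minimum distance: 1
Can detect 0 errors, correct 0 errors

1


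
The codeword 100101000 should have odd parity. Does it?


Number of 1s: 3

Yes, parity is correct (3 ones)


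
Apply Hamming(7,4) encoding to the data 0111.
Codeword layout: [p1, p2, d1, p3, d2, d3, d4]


Parity bits: p1=0, p2=0, p3=1

0001111


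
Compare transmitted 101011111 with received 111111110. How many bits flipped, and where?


XOR: 010100001

3 error(s) at position(s): 1, 3, 8


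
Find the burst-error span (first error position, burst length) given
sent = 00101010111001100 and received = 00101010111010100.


XOR: 00000000000011000

Burst at position 12, length 2


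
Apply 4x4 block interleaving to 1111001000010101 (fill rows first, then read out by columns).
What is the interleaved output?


Matrix:
  1111
  0010
  0001
  0101
Read columns: 1000100111001011

1000100111001011


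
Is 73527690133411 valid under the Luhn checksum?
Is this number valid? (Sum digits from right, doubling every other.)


Luhn sum = 49
49 mod 10 = 9

Invalid (Luhn sum mod 10 = 9)


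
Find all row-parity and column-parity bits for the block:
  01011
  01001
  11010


Row parities: 101
Column parities: 11000

Row P: 101, Col P: 11000, Corner: 0


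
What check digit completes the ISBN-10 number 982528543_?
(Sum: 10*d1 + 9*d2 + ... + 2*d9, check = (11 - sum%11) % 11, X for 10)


Weighted sum: 303
303 mod 11 = 6

Check digit: 5


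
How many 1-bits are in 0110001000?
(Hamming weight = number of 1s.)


Counting 1s in 0110001000

3


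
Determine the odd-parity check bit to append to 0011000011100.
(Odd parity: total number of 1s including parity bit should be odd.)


Number of 1s in data: 5
Parity bit: 0

0


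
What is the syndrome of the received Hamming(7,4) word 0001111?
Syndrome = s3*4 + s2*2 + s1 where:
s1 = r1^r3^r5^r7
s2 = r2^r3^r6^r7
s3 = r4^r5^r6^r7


s1=0, s2=0, s3=0

Syndrome = 0 (no error)


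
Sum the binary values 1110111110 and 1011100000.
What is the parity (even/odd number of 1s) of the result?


1110111110 = 958
1011100000 = 736
Sum = 1694 = 11010011110
1s count = 7

odd parity (7 ones in 11010011110)


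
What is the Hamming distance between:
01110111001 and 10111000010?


XOR: 11001111011
Count of 1s: 8

8


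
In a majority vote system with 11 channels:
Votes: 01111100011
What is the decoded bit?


Ones: 7 out of 11
Threshold: 6

1 (7/11 voted 1)


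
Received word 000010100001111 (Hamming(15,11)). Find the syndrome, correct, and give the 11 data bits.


Syndrome = 2: error at position 2

Data: 01010001111 (corrected bit 2)


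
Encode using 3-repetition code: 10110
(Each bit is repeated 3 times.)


Each bit -> 3 copies

111000111111000


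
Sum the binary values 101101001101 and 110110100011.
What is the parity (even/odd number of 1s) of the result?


101101001101 = 2893
110110100011 = 3491
Sum = 6384 = 1100011110000
1s count = 6

even parity (6 ones in 1100011110000)


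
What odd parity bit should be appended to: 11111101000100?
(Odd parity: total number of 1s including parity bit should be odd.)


Number of 1s in data: 8
Parity bit: 1

1


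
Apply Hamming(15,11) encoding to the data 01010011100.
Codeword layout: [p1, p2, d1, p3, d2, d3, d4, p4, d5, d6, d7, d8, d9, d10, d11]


Parity bits: p1=0, p2=0, p3=0, p4=1

000010110011100


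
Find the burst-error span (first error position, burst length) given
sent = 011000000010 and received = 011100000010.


XOR: 000100000000

Burst at position 3, length 1


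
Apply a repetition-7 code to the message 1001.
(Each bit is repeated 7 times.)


Each bit -> 7 copies

1111111000000000000001111111


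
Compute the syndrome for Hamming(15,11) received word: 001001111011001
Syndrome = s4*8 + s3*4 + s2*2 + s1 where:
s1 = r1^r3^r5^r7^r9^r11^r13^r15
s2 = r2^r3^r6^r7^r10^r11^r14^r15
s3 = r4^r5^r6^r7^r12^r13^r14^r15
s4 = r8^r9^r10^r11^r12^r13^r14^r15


s1=1, s2=1, s3=0, s4=1

Syndrome = 11 (error at position 11)


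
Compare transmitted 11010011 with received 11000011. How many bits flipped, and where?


XOR: 00010000

1 error(s) at position(s): 3


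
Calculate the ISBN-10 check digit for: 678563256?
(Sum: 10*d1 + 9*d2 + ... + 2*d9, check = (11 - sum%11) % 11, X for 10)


Weighted sum: 308
308 mod 11 = 0

Check digit: 0


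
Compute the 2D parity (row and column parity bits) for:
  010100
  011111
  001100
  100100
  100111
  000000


Row parities: 010000
Column parities: 000100

Row P: 010000, Col P: 000100, Corner: 1
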